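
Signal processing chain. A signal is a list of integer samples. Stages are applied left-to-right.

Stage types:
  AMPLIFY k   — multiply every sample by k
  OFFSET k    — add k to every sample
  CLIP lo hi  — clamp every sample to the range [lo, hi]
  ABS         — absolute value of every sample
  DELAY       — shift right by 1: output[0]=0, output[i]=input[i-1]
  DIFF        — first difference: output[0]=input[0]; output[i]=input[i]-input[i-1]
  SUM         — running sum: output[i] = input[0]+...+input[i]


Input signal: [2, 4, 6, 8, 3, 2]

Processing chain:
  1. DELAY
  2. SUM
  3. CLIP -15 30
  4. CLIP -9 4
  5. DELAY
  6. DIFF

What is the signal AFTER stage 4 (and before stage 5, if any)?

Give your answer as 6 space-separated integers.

Input: [2, 4, 6, 8, 3, 2]
Stage 1 (DELAY): [0, 2, 4, 6, 8, 3] = [0, 2, 4, 6, 8, 3] -> [0, 2, 4, 6, 8, 3]
Stage 2 (SUM): sum[0..0]=0, sum[0..1]=2, sum[0..2]=6, sum[0..3]=12, sum[0..4]=20, sum[0..5]=23 -> [0, 2, 6, 12, 20, 23]
Stage 3 (CLIP -15 30): clip(0,-15,30)=0, clip(2,-15,30)=2, clip(6,-15,30)=6, clip(12,-15,30)=12, clip(20,-15,30)=20, clip(23,-15,30)=23 -> [0, 2, 6, 12, 20, 23]
Stage 4 (CLIP -9 4): clip(0,-9,4)=0, clip(2,-9,4)=2, clip(6,-9,4)=4, clip(12,-9,4)=4, clip(20,-9,4)=4, clip(23,-9,4)=4 -> [0, 2, 4, 4, 4, 4]

Answer: 0 2 4 4 4 4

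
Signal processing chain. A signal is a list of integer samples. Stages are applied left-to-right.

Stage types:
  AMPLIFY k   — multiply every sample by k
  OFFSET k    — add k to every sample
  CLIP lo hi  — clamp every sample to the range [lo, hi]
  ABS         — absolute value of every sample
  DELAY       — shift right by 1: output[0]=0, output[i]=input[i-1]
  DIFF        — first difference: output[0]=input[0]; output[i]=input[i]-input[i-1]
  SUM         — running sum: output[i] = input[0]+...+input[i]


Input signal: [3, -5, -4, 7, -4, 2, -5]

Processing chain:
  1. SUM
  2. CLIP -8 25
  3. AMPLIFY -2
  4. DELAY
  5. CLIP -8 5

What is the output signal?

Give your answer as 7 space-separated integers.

Answer: 0 -6 4 5 -2 5 2

Derivation:
Input: [3, -5, -4, 7, -4, 2, -5]
Stage 1 (SUM): sum[0..0]=3, sum[0..1]=-2, sum[0..2]=-6, sum[0..3]=1, sum[0..4]=-3, sum[0..5]=-1, sum[0..6]=-6 -> [3, -2, -6, 1, -3, -1, -6]
Stage 2 (CLIP -8 25): clip(3,-8,25)=3, clip(-2,-8,25)=-2, clip(-6,-8,25)=-6, clip(1,-8,25)=1, clip(-3,-8,25)=-3, clip(-1,-8,25)=-1, clip(-6,-8,25)=-6 -> [3, -2, -6, 1, -3, -1, -6]
Stage 3 (AMPLIFY -2): 3*-2=-6, -2*-2=4, -6*-2=12, 1*-2=-2, -3*-2=6, -1*-2=2, -6*-2=12 -> [-6, 4, 12, -2, 6, 2, 12]
Stage 4 (DELAY): [0, -6, 4, 12, -2, 6, 2] = [0, -6, 4, 12, -2, 6, 2] -> [0, -6, 4, 12, -2, 6, 2]
Stage 5 (CLIP -8 5): clip(0,-8,5)=0, clip(-6,-8,5)=-6, clip(4,-8,5)=4, clip(12,-8,5)=5, clip(-2,-8,5)=-2, clip(6,-8,5)=5, clip(2,-8,5)=2 -> [0, -6, 4, 5, -2, 5, 2]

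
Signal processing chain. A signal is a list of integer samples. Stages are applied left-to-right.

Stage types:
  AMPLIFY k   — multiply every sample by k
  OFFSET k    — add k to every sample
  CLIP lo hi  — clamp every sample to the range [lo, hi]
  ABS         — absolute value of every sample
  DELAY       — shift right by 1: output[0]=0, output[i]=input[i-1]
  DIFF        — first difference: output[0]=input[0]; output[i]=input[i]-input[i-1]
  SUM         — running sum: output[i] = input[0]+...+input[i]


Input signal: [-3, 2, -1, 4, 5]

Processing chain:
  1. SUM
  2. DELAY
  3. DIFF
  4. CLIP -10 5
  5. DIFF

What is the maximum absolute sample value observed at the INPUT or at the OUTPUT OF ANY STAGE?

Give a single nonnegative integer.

Answer: 7

Derivation:
Input: [-3, 2, -1, 4, 5] (max |s|=5)
Stage 1 (SUM): sum[0..0]=-3, sum[0..1]=-1, sum[0..2]=-2, sum[0..3]=2, sum[0..4]=7 -> [-3, -1, -2, 2, 7] (max |s|=7)
Stage 2 (DELAY): [0, -3, -1, -2, 2] = [0, -3, -1, -2, 2] -> [0, -3, -1, -2, 2] (max |s|=3)
Stage 3 (DIFF): s[0]=0, -3-0=-3, -1--3=2, -2--1=-1, 2--2=4 -> [0, -3, 2, -1, 4] (max |s|=4)
Stage 4 (CLIP -10 5): clip(0,-10,5)=0, clip(-3,-10,5)=-3, clip(2,-10,5)=2, clip(-1,-10,5)=-1, clip(4,-10,5)=4 -> [0, -3, 2, -1, 4] (max |s|=4)
Stage 5 (DIFF): s[0]=0, -3-0=-3, 2--3=5, -1-2=-3, 4--1=5 -> [0, -3, 5, -3, 5] (max |s|=5)
Overall max amplitude: 7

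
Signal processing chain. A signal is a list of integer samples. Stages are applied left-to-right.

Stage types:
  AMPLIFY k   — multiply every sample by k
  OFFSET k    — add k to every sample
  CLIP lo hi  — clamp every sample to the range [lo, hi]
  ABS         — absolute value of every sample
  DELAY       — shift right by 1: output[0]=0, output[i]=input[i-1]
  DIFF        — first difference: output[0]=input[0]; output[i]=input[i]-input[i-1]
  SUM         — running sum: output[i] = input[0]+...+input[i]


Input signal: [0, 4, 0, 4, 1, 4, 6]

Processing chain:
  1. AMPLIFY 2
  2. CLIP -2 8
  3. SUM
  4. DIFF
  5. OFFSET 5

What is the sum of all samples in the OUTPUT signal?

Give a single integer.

Input: [0, 4, 0, 4, 1, 4, 6]
Stage 1 (AMPLIFY 2): 0*2=0, 4*2=8, 0*2=0, 4*2=8, 1*2=2, 4*2=8, 6*2=12 -> [0, 8, 0, 8, 2, 8, 12]
Stage 2 (CLIP -2 8): clip(0,-2,8)=0, clip(8,-2,8)=8, clip(0,-2,8)=0, clip(8,-2,8)=8, clip(2,-2,8)=2, clip(8,-2,8)=8, clip(12,-2,8)=8 -> [0, 8, 0, 8, 2, 8, 8]
Stage 3 (SUM): sum[0..0]=0, sum[0..1]=8, sum[0..2]=8, sum[0..3]=16, sum[0..4]=18, sum[0..5]=26, sum[0..6]=34 -> [0, 8, 8, 16, 18, 26, 34]
Stage 4 (DIFF): s[0]=0, 8-0=8, 8-8=0, 16-8=8, 18-16=2, 26-18=8, 34-26=8 -> [0, 8, 0, 8, 2, 8, 8]
Stage 5 (OFFSET 5): 0+5=5, 8+5=13, 0+5=5, 8+5=13, 2+5=7, 8+5=13, 8+5=13 -> [5, 13, 5, 13, 7, 13, 13]
Output sum: 69

Answer: 69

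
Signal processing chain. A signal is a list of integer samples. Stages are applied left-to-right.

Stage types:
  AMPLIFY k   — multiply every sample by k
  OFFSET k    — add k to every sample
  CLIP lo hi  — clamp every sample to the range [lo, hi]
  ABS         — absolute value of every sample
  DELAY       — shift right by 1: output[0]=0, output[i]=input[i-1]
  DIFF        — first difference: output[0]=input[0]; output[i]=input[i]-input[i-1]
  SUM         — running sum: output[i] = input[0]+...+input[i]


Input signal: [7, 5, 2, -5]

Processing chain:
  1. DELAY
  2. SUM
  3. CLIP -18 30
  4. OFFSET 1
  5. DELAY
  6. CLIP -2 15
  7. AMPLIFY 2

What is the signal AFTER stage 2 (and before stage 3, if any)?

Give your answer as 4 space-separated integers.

Input: [7, 5, 2, -5]
Stage 1 (DELAY): [0, 7, 5, 2] = [0, 7, 5, 2] -> [0, 7, 5, 2]
Stage 2 (SUM): sum[0..0]=0, sum[0..1]=7, sum[0..2]=12, sum[0..3]=14 -> [0, 7, 12, 14]

Answer: 0 7 12 14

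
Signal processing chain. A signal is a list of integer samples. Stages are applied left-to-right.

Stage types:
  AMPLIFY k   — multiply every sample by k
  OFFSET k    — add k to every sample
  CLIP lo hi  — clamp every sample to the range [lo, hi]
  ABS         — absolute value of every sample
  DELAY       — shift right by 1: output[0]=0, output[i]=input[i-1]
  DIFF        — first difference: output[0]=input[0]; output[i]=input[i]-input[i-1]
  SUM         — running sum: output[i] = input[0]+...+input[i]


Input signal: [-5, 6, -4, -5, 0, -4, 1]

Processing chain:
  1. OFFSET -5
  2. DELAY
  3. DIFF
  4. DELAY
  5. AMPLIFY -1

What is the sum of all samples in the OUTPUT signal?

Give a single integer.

Input: [-5, 6, -4, -5, 0, -4, 1]
Stage 1 (OFFSET -5): -5+-5=-10, 6+-5=1, -4+-5=-9, -5+-5=-10, 0+-5=-5, -4+-5=-9, 1+-5=-4 -> [-10, 1, -9, -10, -5, -9, -4]
Stage 2 (DELAY): [0, -10, 1, -9, -10, -5, -9] = [0, -10, 1, -9, -10, -5, -9] -> [0, -10, 1, -9, -10, -5, -9]
Stage 3 (DIFF): s[0]=0, -10-0=-10, 1--10=11, -9-1=-10, -10--9=-1, -5--10=5, -9--5=-4 -> [0, -10, 11, -10, -1, 5, -4]
Stage 4 (DELAY): [0, 0, -10, 11, -10, -1, 5] = [0, 0, -10, 11, -10, -1, 5] -> [0, 0, -10, 11, -10, -1, 5]
Stage 5 (AMPLIFY -1): 0*-1=0, 0*-1=0, -10*-1=10, 11*-1=-11, -10*-1=10, -1*-1=1, 5*-1=-5 -> [0, 0, 10, -11, 10, 1, -5]
Output sum: 5

Answer: 5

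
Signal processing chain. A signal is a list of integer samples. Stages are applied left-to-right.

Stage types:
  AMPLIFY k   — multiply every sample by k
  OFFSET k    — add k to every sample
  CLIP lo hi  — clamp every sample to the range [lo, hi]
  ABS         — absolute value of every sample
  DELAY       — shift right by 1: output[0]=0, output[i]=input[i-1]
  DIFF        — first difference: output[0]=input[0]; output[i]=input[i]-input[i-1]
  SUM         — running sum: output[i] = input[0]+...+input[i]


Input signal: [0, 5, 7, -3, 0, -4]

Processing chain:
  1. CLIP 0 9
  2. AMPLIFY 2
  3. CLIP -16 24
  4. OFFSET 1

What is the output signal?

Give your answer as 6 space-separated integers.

Input: [0, 5, 7, -3, 0, -4]
Stage 1 (CLIP 0 9): clip(0,0,9)=0, clip(5,0,9)=5, clip(7,0,9)=7, clip(-3,0,9)=0, clip(0,0,9)=0, clip(-4,0,9)=0 -> [0, 5, 7, 0, 0, 0]
Stage 2 (AMPLIFY 2): 0*2=0, 5*2=10, 7*2=14, 0*2=0, 0*2=0, 0*2=0 -> [0, 10, 14, 0, 0, 0]
Stage 3 (CLIP -16 24): clip(0,-16,24)=0, clip(10,-16,24)=10, clip(14,-16,24)=14, clip(0,-16,24)=0, clip(0,-16,24)=0, clip(0,-16,24)=0 -> [0, 10, 14, 0, 0, 0]
Stage 4 (OFFSET 1): 0+1=1, 10+1=11, 14+1=15, 0+1=1, 0+1=1, 0+1=1 -> [1, 11, 15, 1, 1, 1]

Answer: 1 11 15 1 1 1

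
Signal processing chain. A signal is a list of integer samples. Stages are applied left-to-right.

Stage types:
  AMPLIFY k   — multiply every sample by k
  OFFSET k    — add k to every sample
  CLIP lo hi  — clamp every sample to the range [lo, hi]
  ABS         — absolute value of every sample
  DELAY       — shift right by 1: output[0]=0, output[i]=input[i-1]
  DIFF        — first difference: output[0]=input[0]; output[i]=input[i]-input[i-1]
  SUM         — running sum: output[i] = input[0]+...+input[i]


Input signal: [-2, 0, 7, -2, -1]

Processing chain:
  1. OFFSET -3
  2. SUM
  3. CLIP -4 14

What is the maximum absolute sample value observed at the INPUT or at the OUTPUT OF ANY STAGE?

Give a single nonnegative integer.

Input: [-2, 0, 7, -2, -1] (max |s|=7)
Stage 1 (OFFSET -3): -2+-3=-5, 0+-3=-3, 7+-3=4, -2+-3=-5, -1+-3=-4 -> [-5, -3, 4, -5, -4] (max |s|=5)
Stage 2 (SUM): sum[0..0]=-5, sum[0..1]=-8, sum[0..2]=-4, sum[0..3]=-9, sum[0..4]=-13 -> [-5, -8, -4, -9, -13] (max |s|=13)
Stage 3 (CLIP -4 14): clip(-5,-4,14)=-4, clip(-8,-4,14)=-4, clip(-4,-4,14)=-4, clip(-9,-4,14)=-4, clip(-13,-4,14)=-4 -> [-4, -4, -4, -4, -4] (max |s|=4)
Overall max amplitude: 13

Answer: 13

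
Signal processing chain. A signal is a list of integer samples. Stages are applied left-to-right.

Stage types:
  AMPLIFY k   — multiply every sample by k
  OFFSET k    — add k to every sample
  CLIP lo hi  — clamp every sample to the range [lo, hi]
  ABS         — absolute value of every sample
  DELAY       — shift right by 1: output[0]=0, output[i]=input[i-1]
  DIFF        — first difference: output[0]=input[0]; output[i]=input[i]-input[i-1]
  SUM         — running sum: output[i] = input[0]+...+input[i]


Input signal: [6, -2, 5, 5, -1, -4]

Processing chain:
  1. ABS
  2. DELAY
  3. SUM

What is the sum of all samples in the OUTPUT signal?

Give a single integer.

Input: [6, -2, 5, 5, -1, -4]
Stage 1 (ABS): |6|=6, |-2|=2, |5|=5, |5|=5, |-1|=1, |-4|=4 -> [6, 2, 5, 5, 1, 4]
Stage 2 (DELAY): [0, 6, 2, 5, 5, 1] = [0, 6, 2, 5, 5, 1] -> [0, 6, 2, 5, 5, 1]
Stage 3 (SUM): sum[0..0]=0, sum[0..1]=6, sum[0..2]=8, sum[0..3]=13, sum[0..4]=18, sum[0..5]=19 -> [0, 6, 8, 13, 18, 19]
Output sum: 64

Answer: 64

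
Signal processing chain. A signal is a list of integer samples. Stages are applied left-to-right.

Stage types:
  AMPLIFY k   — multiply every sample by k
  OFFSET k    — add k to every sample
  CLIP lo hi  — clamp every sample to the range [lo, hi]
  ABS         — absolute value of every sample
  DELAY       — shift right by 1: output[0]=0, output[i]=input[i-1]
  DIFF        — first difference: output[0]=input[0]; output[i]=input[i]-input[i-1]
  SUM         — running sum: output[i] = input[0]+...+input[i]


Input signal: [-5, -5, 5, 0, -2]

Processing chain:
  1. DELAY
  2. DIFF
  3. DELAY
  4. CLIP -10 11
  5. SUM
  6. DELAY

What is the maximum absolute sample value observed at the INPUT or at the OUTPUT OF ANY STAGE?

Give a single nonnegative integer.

Input: [-5, -5, 5, 0, -2] (max |s|=5)
Stage 1 (DELAY): [0, -5, -5, 5, 0] = [0, -5, -5, 5, 0] -> [0, -5, -5, 5, 0] (max |s|=5)
Stage 2 (DIFF): s[0]=0, -5-0=-5, -5--5=0, 5--5=10, 0-5=-5 -> [0, -5, 0, 10, -5] (max |s|=10)
Stage 3 (DELAY): [0, 0, -5, 0, 10] = [0, 0, -5, 0, 10] -> [0, 0, -5, 0, 10] (max |s|=10)
Stage 4 (CLIP -10 11): clip(0,-10,11)=0, clip(0,-10,11)=0, clip(-5,-10,11)=-5, clip(0,-10,11)=0, clip(10,-10,11)=10 -> [0, 0, -5, 0, 10] (max |s|=10)
Stage 5 (SUM): sum[0..0]=0, sum[0..1]=0, sum[0..2]=-5, sum[0..3]=-5, sum[0..4]=5 -> [0, 0, -5, -5, 5] (max |s|=5)
Stage 6 (DELAY): [0, 0, 0, -5, -5] = [0, 0, 0, -5, -5] -> [0, 0, 0, -5, -5] (max |s|=5)
Overall max amplitude: 10

Answer: 10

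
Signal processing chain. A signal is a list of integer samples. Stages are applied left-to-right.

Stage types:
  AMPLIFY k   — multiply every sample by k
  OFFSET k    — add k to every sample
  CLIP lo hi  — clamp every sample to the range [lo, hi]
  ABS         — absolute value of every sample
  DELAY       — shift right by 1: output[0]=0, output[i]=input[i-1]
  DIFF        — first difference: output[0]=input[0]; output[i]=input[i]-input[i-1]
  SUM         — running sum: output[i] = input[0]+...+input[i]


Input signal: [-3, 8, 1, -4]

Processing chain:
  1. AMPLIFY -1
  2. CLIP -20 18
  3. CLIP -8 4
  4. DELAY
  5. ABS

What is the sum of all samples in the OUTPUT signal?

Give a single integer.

Input: [-3, 8, 1, -4]
Stage 1 (AMPLIFY -1): -3*-1=3, 8*-1=-8, 1*-1=-1, -4*-1=4 -> [3, -8, -1, 4]
Stage 2 (CLIP -20 18): clip(3,-20,18)=3, clip(-8,-20,18)=-8, clip(-1,-20,18)=-1, clip(4,-20,18)=4 -> [3, -8, -1, 4]
Stage 3 (CLIP -8 4): clip(3,-8,4)=3, clip(-8,-8,4)=-8, clip(-1,-8,4)=-1, clip(4,-8,4)=4 -> [3, -8, -1, 4]
Stage 4 (DELAY): [0, 3, -8, -1] = [0, 3, -8, -1] -> [0, 3, -8, -1]
Stage 5 (ABS): |0|=0, |3|=3, |-8|=8, |-1|=1 -> [0, 3, 8, 1]
Output sum: 12

Answer: 12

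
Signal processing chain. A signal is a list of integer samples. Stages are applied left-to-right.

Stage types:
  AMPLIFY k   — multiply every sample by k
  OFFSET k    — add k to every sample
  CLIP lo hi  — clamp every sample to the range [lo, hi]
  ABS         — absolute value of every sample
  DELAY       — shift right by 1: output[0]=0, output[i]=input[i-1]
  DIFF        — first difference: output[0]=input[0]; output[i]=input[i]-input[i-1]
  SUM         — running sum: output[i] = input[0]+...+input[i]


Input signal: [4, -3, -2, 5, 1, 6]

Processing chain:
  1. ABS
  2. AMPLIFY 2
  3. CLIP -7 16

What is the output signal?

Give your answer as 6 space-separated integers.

Input: [4, -3, -2, 5, 1, 6]
Stage 1 (ABS): |4|=4, |-3|=3, |-2|=2, |5|=5, |1|=1, |6|=6 -> [4, 3, 2, 5, 1, 6]
Stage 2 (AMPLIFY 2): 4*2=8, 3*2=6, 2*2=4, 5*2=10, 1*2=2, 6*2=12 -> [8, 6, 4, 10, 2, 12]
Stage 3 (CLIP -7 16): clip(8,-7,16)=8, clip(6,-7,16)=6, clip(4,-7,16)=4, clip(10,-7,16)=10, clip(2,-7,16)=2, clip(12,-7,16)=12 -> [8, 6, 4, 10, 2, 12]

Answer: 8 6 4 10 2 12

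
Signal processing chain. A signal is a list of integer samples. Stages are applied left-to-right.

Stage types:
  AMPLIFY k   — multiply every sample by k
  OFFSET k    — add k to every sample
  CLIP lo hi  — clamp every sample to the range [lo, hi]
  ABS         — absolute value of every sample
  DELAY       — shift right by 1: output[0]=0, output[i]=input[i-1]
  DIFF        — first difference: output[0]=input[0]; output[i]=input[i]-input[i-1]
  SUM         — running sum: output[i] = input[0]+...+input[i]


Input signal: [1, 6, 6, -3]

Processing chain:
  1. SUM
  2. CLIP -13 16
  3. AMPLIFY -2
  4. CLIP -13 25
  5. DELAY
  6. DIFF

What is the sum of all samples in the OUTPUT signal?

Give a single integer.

Answer: -13

Derivation:
Input: [1, 6, 6, -3]
Stage 1 (SUM): sum[0..0]=1, sum[0..1]=7, sum[0..2]=13, sum[0..3]=10 -> [1, 7, 13, 10]
Stage 2 (CLIP -13 16): clip(1,-13,16)=1, clip(7,-13,16)=7, clip(13,-13,16)=13, clip(10,-13,16)=10 -> [1, 7, 13, 10]
Stage 3 (AMPLIFY -2): 1*-2=-2, 7*-2=-14, 13*-2=-26, 10*-2=-20 -> [-2, -14, -26, -20]
Stage 4 (CLIP -13 25): clip(-2,-13,25)=-2, clip(-14,-13,25)=-13, clip(-26,-13,25)=-13, clip(-20,-13,25)=-13 -> [-2, -13, -13, -13]
Stage 5 (DELAY): [0, -2, -13, -13] = [0, -2, -13, -13] -> [0, -2, -13, -13]
Stage 6 (DIFF): s[0]=0, -2-0=-2, -13--2=-11, -13--13=0 -> [0, -2, -11, 0]
Output sum: -13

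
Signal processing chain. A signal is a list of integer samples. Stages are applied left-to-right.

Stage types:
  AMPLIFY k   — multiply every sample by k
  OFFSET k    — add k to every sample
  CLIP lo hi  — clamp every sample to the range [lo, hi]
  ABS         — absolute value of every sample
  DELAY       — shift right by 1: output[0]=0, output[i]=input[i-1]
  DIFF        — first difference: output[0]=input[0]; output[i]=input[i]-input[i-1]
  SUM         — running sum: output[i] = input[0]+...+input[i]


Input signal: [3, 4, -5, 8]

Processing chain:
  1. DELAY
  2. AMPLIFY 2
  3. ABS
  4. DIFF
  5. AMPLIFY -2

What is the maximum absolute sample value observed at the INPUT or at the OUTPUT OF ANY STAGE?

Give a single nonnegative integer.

Answer: 12

Derivation:
Input: [3, 4, -5, 8] (max |s|=8)
Stage 1 (DELAY): [0, 3, 4, -5] = [0, 3, 4, -5] -> [0, 3, 4, -5] (max |s|=5)
Stage 2 (AMPLIFY 2): 0*2=0, 3*2=6, 4*2=8, -5*2=-10 -> [0, 6, 8, -10] (max |s|=10)
Stage 3 (ABS): |0|=0, |6|=6, |8|=8, |-10|=10 -> [0, 6, 8, 10] (max |s|=10)
Stage 4 (DIFF): s[0]=0, 6-0=6, 8-6=2, 10-8=2 -> [0, 6, 2, 2] (max |s|=6)
Stage 5 (AMPLIFY -2): 0*-2=0, 6*-2=-12, 2*-2=-4, 2*-2=-4 -> [0, -12, -4, -4] (max |s|=12)
Overall max amplitude: 12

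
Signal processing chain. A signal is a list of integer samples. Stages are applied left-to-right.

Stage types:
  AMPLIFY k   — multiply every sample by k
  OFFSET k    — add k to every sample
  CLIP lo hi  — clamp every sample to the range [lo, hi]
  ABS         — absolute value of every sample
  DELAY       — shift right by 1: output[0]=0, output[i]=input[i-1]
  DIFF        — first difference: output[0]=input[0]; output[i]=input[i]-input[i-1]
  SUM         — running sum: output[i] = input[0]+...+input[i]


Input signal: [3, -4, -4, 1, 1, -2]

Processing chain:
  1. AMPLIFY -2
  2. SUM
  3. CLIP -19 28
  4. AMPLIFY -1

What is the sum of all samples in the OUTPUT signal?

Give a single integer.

Answer: -30

Derivation:
Input: [3, -4, -4, 1, 1, -2]
Stage 1 (AMPLIFY -2): 3*-2=-6, -4*-2=8, -4*-2=8, 1*-2=-2, 1*-2=-2, -2*-2=4 -> [-6, 8, 8, -2, -2, 4]
Stage 2 (SUM): sum[0..0]=-6, sum[0..1]=2, sum[0..2]=10, sum[0..3]=8, sum[0..4]=6, sum[0..5]=10 -> [-6, 2, 10, 8, 6, 10]
Stage 3 (CLIP -19 28): clip(-6,-19,28)=-6, clip(2,-19,28)=2, clip(10,-19,28)=10, clip(8,-19,28)=8, clip(6,-19,28)=6, clip(10,-19,28)=10 -> [-6, 2, 10, 8, 6, 10]
Stage 4 (AMPLIFY -1): -6*-1=6, 2*-1=-2, 10*-1=-10, 8*-1=-8, 6*-1=-6, 10*-1=-10 -> [6, -2, -10, -8, -6, -10]
Output sum: -30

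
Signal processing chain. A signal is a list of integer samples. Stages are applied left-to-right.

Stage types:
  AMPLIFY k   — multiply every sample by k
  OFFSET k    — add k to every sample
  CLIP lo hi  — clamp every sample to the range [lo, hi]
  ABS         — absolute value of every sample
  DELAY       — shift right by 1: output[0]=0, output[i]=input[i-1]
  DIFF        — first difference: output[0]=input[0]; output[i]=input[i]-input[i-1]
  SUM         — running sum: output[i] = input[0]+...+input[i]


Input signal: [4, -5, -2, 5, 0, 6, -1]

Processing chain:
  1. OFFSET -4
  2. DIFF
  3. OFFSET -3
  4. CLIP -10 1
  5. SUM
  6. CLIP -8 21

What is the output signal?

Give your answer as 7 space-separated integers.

Answer: -3 -8 -8 -8 -8 -8 -8

Derivation:
Input: [4, -5, -2, 5, 0, 6, -1]
Stage 1 (OFFSET -4): 4+-4=0, -5+-4=-9, -2+-4=-6, 5+-4=1, 0+-4=-4, 6+-4=2, -1+-4=-5 -> [0, -9, -6, 1, -4, 2, -5]
Stage 2 (DIFF): s[0]=0, -9-0=-9, -6--9=3, 1--6=7, -4-1=-5, 2--4=6, -5-2=-7 -> [0, -9, 3, 7, -5, 6, -7]
Stage 3 (OFFSET -3): 0+-3=-3, -9+-3=-12, 3+-3=0, 7+-3=4, -5+-3=-8, 6+-3=3, -7+-3=-10 -> [-3, -12, 0, 4, -8, 3, -10]
Stage 4 (CLIP -10 1): clip(-3,-10,1)=-3, clip(-12,-10,1)=-10, clip(0,-10,1)=0, clip(4,-10,1)=1, clip(-8,-10,1)=-8, clip(3,-10,1)=1, clip(-10,-10,1)=-10 -> [-3, -10, 0, 1, -8, 1, -10]
Stage 5 (SUM): sum[0..0]=-3, sum[0..1]=-13, sum[0..2]=-13, sum[0..3]=-12, sum[0..4]=-20, sum[0..5]=-19, sum[0..6]=-29 -> [-3, -13, -13, -12, -20, -19, -29]
Stage 6 (CLIP -8 21): clip(-3,-8,21)=-3, clip(-13,-8,21)=-8, clip(-13,-8,21)=-8, clip(-12,-8,21)=-8, clip(-20,-8,21)=-8, clip(-19,-8,21)=-8, clip(-29,-8,21)=-8 -> [-3, -8, -8, -8, -8, -8, -8]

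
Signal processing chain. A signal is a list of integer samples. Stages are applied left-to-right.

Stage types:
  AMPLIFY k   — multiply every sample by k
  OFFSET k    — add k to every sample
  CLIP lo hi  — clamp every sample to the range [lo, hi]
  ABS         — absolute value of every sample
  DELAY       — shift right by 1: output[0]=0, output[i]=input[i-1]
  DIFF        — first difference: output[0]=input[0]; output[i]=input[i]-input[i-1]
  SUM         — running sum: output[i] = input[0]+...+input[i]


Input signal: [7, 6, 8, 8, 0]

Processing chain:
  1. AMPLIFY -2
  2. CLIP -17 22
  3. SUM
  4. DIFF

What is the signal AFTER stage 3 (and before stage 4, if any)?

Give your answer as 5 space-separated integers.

Input: [7, 6, 8, 8, 0]
Stage 1 (AMPLIFY -2): 7*-2=-14, 6*-2=-12, 8*-2=-16, 8*-2=-16, 0*-2=0 -> [-14, -12, -16, -16, 0]
Stage 2 (CLIP -17 22): clip(-14,-17,22)=-14, clip(-12,-17,22)=-12, clip(-16,-17,22)=-16, clip(-16,-17,22)=-16, clip(0,-17,22)=0 -> [-14, -12, -16, -16, 0]
Stage 3 (SUM): sum[0..0]=-14, sum[0..1]=-26, sum[0..2]=-42, sum[0..3]=-58, sum[0..4]=-58 -> [-14, -26, -42, -58, -58]

Answer: -14 -26 -42 -58 -58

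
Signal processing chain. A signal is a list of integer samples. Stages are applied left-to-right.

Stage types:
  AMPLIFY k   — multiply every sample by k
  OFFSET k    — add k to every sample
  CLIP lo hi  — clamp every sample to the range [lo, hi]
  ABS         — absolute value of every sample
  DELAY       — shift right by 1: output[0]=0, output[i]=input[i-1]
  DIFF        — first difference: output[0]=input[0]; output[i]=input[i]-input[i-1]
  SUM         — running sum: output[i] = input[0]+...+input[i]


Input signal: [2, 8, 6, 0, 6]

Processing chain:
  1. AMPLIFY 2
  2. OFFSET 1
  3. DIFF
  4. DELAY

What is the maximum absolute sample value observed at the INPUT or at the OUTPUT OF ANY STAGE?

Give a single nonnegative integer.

Input: [2, 8, 6, 0, 6] (max |s|=8)
Stage 1 (AMPLIFY 2): 2*2=4, 8*2=16, 6*2=12, 0*2=0, 6*2=12 -> [4, 16, 12, 0, 12] (max |s|=16)
Stage 2 (OFFSET 1): 4+1=5, 16+1=17, 12+1=13, 0+1=1, 12+1=13 -> [5, 17, 13, 1, 13] (max |s|=17)
Stage 3 (DIFF): s[0]=5, 17-5=12, 13-17=-4, 1-13=-12, 13-1=12 -> [5, 12, -4, -12, 12] (max |s|=12)
Stage 4 (DELAY): [0, 5, 12, -4, -12] = [0, 5, 12, -4, -12] -> [0, 5, 12, -4, -12] (max |s|=12)
Overall max amplitude: 17

Answer: 17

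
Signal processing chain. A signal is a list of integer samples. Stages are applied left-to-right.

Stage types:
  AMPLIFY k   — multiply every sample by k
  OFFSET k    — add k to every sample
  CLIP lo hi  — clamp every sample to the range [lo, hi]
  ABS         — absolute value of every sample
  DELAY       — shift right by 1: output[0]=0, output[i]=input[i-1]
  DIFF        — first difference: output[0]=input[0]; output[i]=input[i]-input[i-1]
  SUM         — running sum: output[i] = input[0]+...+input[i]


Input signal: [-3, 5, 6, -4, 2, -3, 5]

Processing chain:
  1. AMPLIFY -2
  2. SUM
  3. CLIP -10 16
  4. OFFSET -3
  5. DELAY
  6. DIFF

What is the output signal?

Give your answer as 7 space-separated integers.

Answer: 0 3 -10 -6 2 -2 4

Derivation:
Input: [-3, 5, 6, -4, 2, -3, 5]
Stage 1 (AMPLIFY -2): -3*-2=6, 5*-2=-10, 6*-2=-12, -4*-2=8, 2*-2=-4, -3*-2=6, 5*-2=-10 -> [6, -10, -12, 8, -4, 6, -10]
Stage 2 (SUM): sum[0..0]=6, sum[0..1]=-4, sum[0..2]=-16, sum[0..3]=-8, sum[0..4]=-12, sum[0..5]=-6, sum[0..6]=-16 -> [6, -4, -16, -8, -12, -6, -16]
Stage 3 (CLIP -10 16): clip(6,-10,16)=6, clip(-4,-10,16)=-4, clip(-16,-10,16)=-10, clip(-8,-10,16)=-8, clip(-12,-10,16)=-10, clip(-6,-10,16)=-6, clip(-16,-10,16)=-10 -> [6, -4, -10, -8, -10, -6, -10]
Stage 4 (OFFSET -3): 6+-3=3, -4+-3=-7, -10+-3=-13, -8+-3=-11, -10+-3=-13, -6+-3=-9, -10+-3=-13 -> [3, -7, -13, -11, -13, -9, -13]
Stage 5 (DELAY): [0, 3, -7, -13, -11, -13, -9] = [0, 3, -7, -13, -11, -13, -9] -> [0, 3, -7, -13, -11, -13, -9]
Stage 6 (DIFF): s[0]=0, 3-0=3, -7-3=-10, -13--7=-6, -11--13=2, -13--11=-2, -9--13=4 -> [0, 3, -10, -6, 2, -2, 4]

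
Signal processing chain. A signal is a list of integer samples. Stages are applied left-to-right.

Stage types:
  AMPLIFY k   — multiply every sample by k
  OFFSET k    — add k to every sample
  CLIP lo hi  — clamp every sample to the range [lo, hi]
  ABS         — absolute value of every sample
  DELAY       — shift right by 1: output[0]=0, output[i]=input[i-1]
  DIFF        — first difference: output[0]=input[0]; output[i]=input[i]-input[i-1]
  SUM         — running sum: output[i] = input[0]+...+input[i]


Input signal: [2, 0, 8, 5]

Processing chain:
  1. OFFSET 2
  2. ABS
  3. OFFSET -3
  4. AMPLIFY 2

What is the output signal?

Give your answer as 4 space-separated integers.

Input: [2, 0, 8, 5]
Stage 1 (OFFSET 2): 2+2=4, 0+2=2, 8+2=10, 5+2=7 -> [4, 2, 10, 7]
Stage 2 (ABS): |4|=4, |2|=2, |10|=10, |7|=7 -> [4, 2, 10, 7]
Stage 3 (OFFSET -3): 4+-3=1, 2+-3=-1, 10+-3=7, 7+-3=4 -> [1, -1, 7, 4]
Stage 4 (AMPLIFY 2): 1*2=2, -1*2=-2, 7*2=14, 4*2=8 -> [2, -2, 14, 8]

Answer: 2 -2 14 8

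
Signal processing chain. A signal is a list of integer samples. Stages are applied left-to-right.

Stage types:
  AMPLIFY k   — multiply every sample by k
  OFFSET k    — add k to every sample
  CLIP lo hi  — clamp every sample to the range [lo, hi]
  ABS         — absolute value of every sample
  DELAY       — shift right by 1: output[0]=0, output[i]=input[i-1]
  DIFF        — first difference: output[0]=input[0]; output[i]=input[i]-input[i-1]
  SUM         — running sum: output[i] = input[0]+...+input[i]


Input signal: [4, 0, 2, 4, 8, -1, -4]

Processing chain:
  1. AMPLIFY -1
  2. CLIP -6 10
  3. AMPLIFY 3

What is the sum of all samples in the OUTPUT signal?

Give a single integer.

Answer: -33

Derivation:
Input: [4, 0, 2, 4, 8, -1, -4]
Stage 1 (AMPLIFY -1): 4*-1=-4, 0*-1=0, 2*-1=-2, 4*-1=-4, 8*-1=-8, -1*-1=1, -4*-1=4 -> [-4, 0, -2, -4, -8, 1, 4]
Stage 2 (CLIP -6 10): clip(-4,-6,10)=-4, clip(0,-6,10)=0, clip(-2,-6,10)=-2, clip(-4,-6,10)=-4, clip(-8,-6,10)=-6, clip(1,-6,10)=1, clip(4,-6,10)=4 -> [-4, 0, -2, -4, -6, 1, 4]
Stage 3 (AMPLIFY 3): -4*3=-12, 0*3=0, -2*3=-6, -4*3=-12, -6*3=-18, 1*3=3, 4*3=12 -> [-12, 0, -6, -12, -18, 3, 12]
Output sum: -33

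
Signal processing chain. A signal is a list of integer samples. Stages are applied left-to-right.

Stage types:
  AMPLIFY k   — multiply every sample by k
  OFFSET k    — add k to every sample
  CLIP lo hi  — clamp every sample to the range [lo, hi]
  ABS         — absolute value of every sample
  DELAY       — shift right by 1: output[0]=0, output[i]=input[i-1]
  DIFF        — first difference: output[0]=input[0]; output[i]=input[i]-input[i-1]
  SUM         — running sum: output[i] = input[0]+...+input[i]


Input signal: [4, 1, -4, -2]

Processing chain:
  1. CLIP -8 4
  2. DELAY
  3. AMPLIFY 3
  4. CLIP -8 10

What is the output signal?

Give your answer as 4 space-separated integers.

Answer: 0 10 3 -8

Derivation:
Input: [4, 1, -4, -2]
Stage 1 (CLIP -8 4): clip(4,-8,4)=4, clip(1,-8,4)=1, clip(-4,-8,4)=-4, clip(-2,-8,4)=-2 -> [4, 1, -4, -2]
Stage 2 (DELAY): [0, 4, 1, -4] = [0, 4, 1, -4] -> [0, 4, 1, -4]
Stage 3 (AMPLIFY 3): 0*3=0, 4*3=12, 1*3=3, -4*3=-12 -> [0, 12, 3, -12]
Stage 4 (CLIP -8 10): clip(0,-8,10)=0, clip(12,-8,10)=10, clip(3,-8,10)=3, clip(-12,-8,10)=-8 -> [0, 10, 3, -8]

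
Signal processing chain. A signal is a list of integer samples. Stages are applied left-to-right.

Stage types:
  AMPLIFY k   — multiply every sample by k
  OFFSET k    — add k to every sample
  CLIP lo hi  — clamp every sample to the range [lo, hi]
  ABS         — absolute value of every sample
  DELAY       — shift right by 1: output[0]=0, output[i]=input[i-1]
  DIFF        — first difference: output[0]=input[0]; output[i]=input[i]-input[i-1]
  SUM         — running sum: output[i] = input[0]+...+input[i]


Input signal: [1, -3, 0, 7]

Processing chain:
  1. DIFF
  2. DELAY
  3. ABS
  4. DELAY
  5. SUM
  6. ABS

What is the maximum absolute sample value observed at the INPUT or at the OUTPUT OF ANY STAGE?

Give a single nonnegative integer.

Answer: 7

Derivation:
Input: [1, -3, 0, 7] (max |s|=7)
Stage 1 (DIFF): s[0]=1, -3-1=-4, 0--3=3, 7-0=7 -> [1, -4, 3, 7] (max |s|=7)
Stage 2 (DELAY): [0, 1, -4, 3] = [0, 1, -4, 3] -> [0, 1, -4, 3] (max |s|=4)
Stage 3 (ABS): |0|=0, |1|=1, |-4|=4, |3|=3 -> [0, 1, 4, 3] (max |s|=4)
Stage 4 (DELAY): [0, 0, 1, 4] = [0, 0, 1, 4] -> [0, 0, 1, 4] (max |s|=4)
Stage 5 (SUM): sum[0..0]=0, sum[0..1]=0, sum[0..2]=1, sum[0..3]=5 -> [0, 0, 1, 5] (max |s|=5)
Stage 6 (ABS): |0|=0, |0|=0, |1|=1, |5|=5 -> [0, 0, 1, 5] (max |s|=5)
Overall max amplitude: 7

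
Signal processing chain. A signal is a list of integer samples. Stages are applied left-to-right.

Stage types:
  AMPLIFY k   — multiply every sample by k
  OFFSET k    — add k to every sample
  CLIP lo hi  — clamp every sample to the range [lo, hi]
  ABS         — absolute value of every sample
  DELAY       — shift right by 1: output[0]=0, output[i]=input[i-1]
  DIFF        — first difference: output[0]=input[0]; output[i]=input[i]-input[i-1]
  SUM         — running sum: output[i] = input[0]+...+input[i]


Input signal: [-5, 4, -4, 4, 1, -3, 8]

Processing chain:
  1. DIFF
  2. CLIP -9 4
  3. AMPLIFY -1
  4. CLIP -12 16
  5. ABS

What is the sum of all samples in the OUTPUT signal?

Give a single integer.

Input: [-5, 4, -4, 4, 1, -3, 8]
Stage 1 (DIFF): s[0]=-5, 4--5=9, -4-4=-8, 4--4=8, 1-4=-3, -3-1=-4, 8--3=11 -> [-5, 9, -8, 8, -3, -4, 11]
Stage 2 (CLIP -9 4): clip(-5,-9,4)=-5, clip(9,-9,4)=4, clip(-8,-9,4)=-8, clip(8,-9,4)=4, clip(-3,-9,4)=-3, clip(-4,-9,4)=-4, clip(11,-9,4)=4 -> [-5, 4, -8, 4, -3, -4, 4]
Stage 3 (AMPLIFY -1): -5*-1=5, 4*-1=-4, -8*-1=8, 4*-1=-4, -3*-1=3, -4*-1=4, 4*-1=-4 -> [5, -4, 8, -4, 3, 4, -4]
Stage 4 (CLIP -12 16): clip(5,-12,16)=5, clip(-4,-12,16)=-4, clip(8,-12,16)=8, clip(-4,-12,16)=-4, clip(3,-12,16)=3, clip(4,-12,16)=4, clip(-4,-12,16)=-4 -> [5, -4, 8, -4, 3, 4, -4]
Stage 5 (ABS): |5|=5, |-4|=4, |8|=8, |-4|=4, |3|=3, |4|=4, |-4|=4 -> [5, 4, 8, 4, 3, 4, 4]
Output sum: 32

Answer: 32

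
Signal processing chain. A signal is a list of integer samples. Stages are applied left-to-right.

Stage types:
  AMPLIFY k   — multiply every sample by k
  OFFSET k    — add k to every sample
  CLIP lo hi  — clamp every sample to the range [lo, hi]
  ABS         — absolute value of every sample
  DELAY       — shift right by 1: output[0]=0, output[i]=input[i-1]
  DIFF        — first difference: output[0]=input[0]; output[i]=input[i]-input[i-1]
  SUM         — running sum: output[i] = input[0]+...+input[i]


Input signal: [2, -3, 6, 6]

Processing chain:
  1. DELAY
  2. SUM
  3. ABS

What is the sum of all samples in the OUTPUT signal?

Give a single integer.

Input: [2, -3, 6, 6]
Stage 1 (DELAY): [0, 2, -3, 6] = [0, 2, -3, 6] -> [0, 2, -3, 6]
Stage 2 (SUM): sum[0..0]=0, sum[0..1]=2, sum[0..2]=-1, sum[0..3]=5 -> [0, 2, -1, 5]
Stage 3 (ABS): |0|=0, |2|=2, |-1|=1, |5|=5 -> [0, 2, 1, 5]
Output sum: 8

Answer: 8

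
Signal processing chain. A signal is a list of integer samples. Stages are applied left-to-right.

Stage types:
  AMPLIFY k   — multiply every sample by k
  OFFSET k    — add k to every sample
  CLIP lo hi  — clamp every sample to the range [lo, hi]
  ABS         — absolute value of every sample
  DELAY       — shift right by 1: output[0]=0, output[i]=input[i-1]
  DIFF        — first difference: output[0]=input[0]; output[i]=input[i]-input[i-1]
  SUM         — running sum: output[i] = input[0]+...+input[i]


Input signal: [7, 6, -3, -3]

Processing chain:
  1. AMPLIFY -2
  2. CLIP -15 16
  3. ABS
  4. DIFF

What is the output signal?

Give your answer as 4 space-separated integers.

Input: [7, 6, -3, -3]
Stage 1 (AMPLIFY -2): 7*-2=-14, 6*-2=-12, -3*-2=6, -3*-2=6 -> [-14, -12, 6, 6]
Stage 2 (CLIP -15 16): clip(-14,-15,16)=-14, clip(-12,-15,16)=-12, clip(6,-15,16)=6, clip(6,-15,16)=6 -> [-14, -12, 6, 6]
Stage 3 (ABS): |-14|=14, |-12|=12, |6|=6, |6|=6 -> [14, 12, 6, 6]
Stage 4 (DIFF): s[0]=14, 12-14=-2, 6-12=-6, 6-6=0 -> [14, -2, -6, 0]

Answer: 14 -2 -6 0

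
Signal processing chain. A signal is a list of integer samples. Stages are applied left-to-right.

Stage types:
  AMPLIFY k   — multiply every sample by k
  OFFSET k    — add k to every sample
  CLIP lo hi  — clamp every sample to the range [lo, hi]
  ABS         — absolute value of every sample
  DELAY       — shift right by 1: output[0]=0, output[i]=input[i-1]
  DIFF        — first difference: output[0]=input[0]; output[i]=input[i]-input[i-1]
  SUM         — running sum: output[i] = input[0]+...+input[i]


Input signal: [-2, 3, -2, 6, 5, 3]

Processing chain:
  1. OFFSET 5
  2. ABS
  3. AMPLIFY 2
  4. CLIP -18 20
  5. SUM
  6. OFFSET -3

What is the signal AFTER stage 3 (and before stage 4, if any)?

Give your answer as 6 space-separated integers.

Answer: 6 16 6 22 20 16

Derivation:
Input: [-2, 3, -2, 6, 5, 3]
Stage 1 (OFFSET 5): -2+5=3, 3+5=8, -2+5=3, 6+5=11, 5+5=10, 3+5=8 -> [3, 8, 3, 11, 10, 8]
Stage 2 (ABS): |3|=3, |8|=8, |3|=3, |11|=11, |10|=10, |8|=8 -> [3, 8, 3, 11, 10, 8]
Stage 3 (AMPLIFY 2): 3*2=6, 8*2=16, 3*2=6, 11*2=22, 10*2=20, 8*2=16 -> [6, 16, 6, 22, 20, 16]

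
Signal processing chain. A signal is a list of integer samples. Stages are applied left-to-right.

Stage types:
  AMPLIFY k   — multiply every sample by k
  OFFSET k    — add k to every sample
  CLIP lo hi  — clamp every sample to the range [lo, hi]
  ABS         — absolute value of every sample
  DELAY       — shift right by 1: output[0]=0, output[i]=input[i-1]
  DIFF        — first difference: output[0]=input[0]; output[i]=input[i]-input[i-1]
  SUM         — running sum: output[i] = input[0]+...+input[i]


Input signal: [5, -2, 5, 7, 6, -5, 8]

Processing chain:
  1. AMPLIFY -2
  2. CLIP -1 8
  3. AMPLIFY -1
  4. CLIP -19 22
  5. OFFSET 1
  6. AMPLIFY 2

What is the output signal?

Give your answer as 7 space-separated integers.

Answer: 4 -6 4 4 4 -14 4

Derivation:
Input: [5, -2, 5, 7, 6, -5, 8]
Stage 1 (AMPLIFY -2): 5*-2=-10, -2*-2=4, 5*-2=-10, 7*-2=-14, 6*-2=-12, -5*-2=10, 8*-2=-16 -> [-10, 4, -10, -14, -12, 10, -16]
Stage 2 (CLIP -1 8): clip(-10,-1,8)=-1, clip(4,-1,8)=4, clip(-10,-1,8)=-1, clip(-14,-1,8)=-1, clip(-12,-1,8)=-1, clip(10,-1,8)=8, clip(-16,-1,8)=-1 -> [-1, 4, -1, -1, -1, 8, -1]
Stage 3 (AMPLIFY -1): -1*-1=1, 4*-1=-4, -1*-1=1, -1*-1=1, -1*-1=1, 8*-1=-8, -1*-1=1 -> [1, -4, 1, 1, 1, -8, 1]
Stage 4 (CLIP -19 22): clip(1,-19,22)=1, clip(-4,-19,22)=-4, clip(1,-19,22)=1, clip(1,-19,22)=1, clip(1,-19,22)=1, clip(-8,-19,22)=-8, clip(1,-19,22)=1 -> [1, -4, 1, 1, 1, -8, 1]
Stage 5 (OFFSET 1): 1+1=2, -4+1=-3, 1+1=2, 1+1=2, 1+1=2, -8+1=-7, 1+1=2 -> [2, -3, 2, 2, 2, -7, 2]
Stage 6 (AMPLIFY 2): 2*2=4, -3*2=-6, 2*2=4, 2*2=4, 2*2=4, -7*2=-14, 2*2=4 -> [4, -6, 4, 4, 4, -14, 4]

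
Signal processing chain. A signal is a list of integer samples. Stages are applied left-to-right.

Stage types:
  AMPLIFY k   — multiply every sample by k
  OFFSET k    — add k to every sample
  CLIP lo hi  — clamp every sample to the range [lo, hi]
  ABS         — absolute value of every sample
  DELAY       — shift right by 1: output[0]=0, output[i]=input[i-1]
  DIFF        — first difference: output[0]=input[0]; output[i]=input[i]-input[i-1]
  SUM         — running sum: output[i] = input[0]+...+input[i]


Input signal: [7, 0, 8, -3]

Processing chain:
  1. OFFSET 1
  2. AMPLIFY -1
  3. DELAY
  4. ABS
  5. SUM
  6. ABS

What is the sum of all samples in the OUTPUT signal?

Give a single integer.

Input: [7, 0, 8, -3]
Stage 1 (OFFSET 1): 7+1=8, 0+1=1, 8+1=9, -3+1=-2 -> [8, 1, 9, -2]
Stage 2 (AMPLIFY -1): 8*-1=-8, 1*-1=-1, 9*-1=-9, -2*-1=2 -> [-8, -1, -9, 2]
Stage 3 (DELAY): [0, -8, -1, -9] = [0, -8, -1, -9] -> [0, -8, -1, -9]
Stage 4 (ABS): |0|=0, |-8|=8, |-1|=1, |-9|=9 -> [0, 8, 1, 9]
Stage 5 (SUM): sum[0..0]=0, sum[0..1]=8, sum[0..2]=9, sum[0..3]=18 -> [0, 8, 9, 18]
Stage 6 (ABS): |0|=0, |8|=8, |9|=9, |18|=18 -> [0, 8, 9, 18]
Output sum: 35

Answer: 35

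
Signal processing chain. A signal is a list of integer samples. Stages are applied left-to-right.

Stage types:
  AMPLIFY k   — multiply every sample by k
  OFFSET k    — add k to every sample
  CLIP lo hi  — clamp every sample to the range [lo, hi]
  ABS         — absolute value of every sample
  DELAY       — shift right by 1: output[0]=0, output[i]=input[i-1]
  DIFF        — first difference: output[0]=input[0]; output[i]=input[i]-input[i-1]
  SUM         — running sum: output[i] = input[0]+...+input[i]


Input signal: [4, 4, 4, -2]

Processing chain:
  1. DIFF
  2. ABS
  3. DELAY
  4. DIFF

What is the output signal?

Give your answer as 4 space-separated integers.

Input: [4, 4, 4, -2]
Stage 1 (DIFF): s[0]=4, 4-4=0, 4-4=0, -2-4=-6 -> [4, 0, 0, -6]
Stage 2 (ABS): |4|=4, |0|=0, |0|=0, |-6|=6 -> [4, 0, 0, 6]
Stage 3 (DELAY): [0, 4, 0, 0] = [0, 4, 0, 0] -> [0, 4, 0, 0]
Stage 4 (DIFF): s[0]=0, 4-0=4, 0-4=-4, 0-0=0 -> [0, 4, -4, 0]

Answer: 0 4 -4 0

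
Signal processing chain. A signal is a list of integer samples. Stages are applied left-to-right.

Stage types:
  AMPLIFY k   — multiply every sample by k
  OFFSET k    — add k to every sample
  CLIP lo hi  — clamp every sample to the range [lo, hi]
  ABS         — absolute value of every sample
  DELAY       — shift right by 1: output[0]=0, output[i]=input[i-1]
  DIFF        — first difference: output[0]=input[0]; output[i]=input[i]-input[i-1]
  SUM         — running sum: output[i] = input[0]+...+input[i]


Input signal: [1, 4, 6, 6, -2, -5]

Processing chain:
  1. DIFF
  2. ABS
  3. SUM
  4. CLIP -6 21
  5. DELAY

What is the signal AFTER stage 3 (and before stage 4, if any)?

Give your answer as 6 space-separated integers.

Input: [1, 4, 6, 6, -2, -5]
Stage 1 (DIFF): s[0]=1, 4-1=3, 6-4=2, 6-6=0, -2-6=-8, -5--2=-3 -> [1, 3, 2, 0, -8, -3]
Stage 2 (ABS): |1|=1, |3|=3, |2|=2, |0|=0, |-8|=8, |-3|=3 -> [1, 3, 2, 0, 8, 3]
Stage 3 (SUM): sum[0..0]=1, sum[0..1]=4, sum[0..2]=6, sum[0..3]=6, sum[0..4]=14, sum[0..5]=17 -> [1, 4, 6, 6, 14, 17]

Answer: 1 4 6 6 14 17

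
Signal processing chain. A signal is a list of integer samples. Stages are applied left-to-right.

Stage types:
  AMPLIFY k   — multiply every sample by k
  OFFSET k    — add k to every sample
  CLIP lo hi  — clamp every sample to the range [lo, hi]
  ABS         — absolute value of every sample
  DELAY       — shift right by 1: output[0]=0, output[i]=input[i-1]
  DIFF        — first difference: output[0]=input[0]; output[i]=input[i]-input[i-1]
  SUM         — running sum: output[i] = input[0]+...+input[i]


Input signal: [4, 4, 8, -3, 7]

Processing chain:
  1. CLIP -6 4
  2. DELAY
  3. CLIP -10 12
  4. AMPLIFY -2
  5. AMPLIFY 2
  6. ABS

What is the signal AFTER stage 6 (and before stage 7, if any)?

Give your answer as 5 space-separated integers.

Input: [4, 4, 8, -3, 7]
Stage 1 (CLIP -6 4): clip(4,-6,4)=4, clip(4,-6,4)=4, clip(8,-6,4)=4, clip(-3,-6,4)=-3, clip(7,-6,4)=4 -> [4, 4, 4, -3, 4]
Stage 2 (DELAY): [0, 4, 4, 4, -3] = [0, 4, 4, 4, -3] -> [0, 4, 4, 4, -3]
Stage 3 (CLIP -10 12): clip(0,-10,12)=0, clip(4,-10,12)=4, clip(4,-10,12)=4, clip(4,-10,12)=4, clip(-3,-10,12)=-3 -> [0, 4, 4, 4, -3]
Stage 4 (AMPLIFY -2): 0*-2=0, 4*-2=-8, 4*-2=-8, 4*-2=-8, -3*-2=6 -> [0, -8, -8, -8, 6]
Stage 5 (AMPLIFY 2): 0*2=0, -8*2=-16, -8*2=-16, -8*2=-16, 6*2=12 -> [0, -16, -16, -16, 12]
Stage 6 (ABS): |0|=0, |-16|=16, |-16|=16, |-16|=16, |12|=12 -> [0, 16, 16, 16, 12]

Answer: 0 16 16 16 12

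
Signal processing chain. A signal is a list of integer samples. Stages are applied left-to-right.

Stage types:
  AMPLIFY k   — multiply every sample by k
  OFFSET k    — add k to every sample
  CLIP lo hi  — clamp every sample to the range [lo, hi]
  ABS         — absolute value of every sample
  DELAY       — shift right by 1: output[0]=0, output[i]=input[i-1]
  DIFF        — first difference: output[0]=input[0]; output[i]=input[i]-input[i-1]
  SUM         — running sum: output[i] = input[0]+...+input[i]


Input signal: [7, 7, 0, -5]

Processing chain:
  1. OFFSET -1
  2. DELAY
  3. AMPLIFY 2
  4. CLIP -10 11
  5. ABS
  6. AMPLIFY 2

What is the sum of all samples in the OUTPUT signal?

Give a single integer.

Input: [7, 7, 0, -5]
Stage 1 (OFFSET -1): 7+-1=6, 7+-1=6, 0+-1=-1, -5+-1=-6 -> [6, 6, -1, -6]
Stage 2 (DELAY): [0, 6, 6, -1] = [0, 6, 6, -1] -> [0, 6, 6, -1]
Stage 3 (AMPLIFY 2): 0*2=0, 6*2=12, 6*2=12, -1*2=-2 -> [0, 12, 12, -2]
Stage 4 (CLIP -10 11): clip(0,-10,11)=0, clip(12,-10,11)=11, clip(12,-10,11)=11, clip(-2,-10,11)=-2 -> [0, 11, 11, -2]
Stage 5 (ABS): |0|=0, |11|=11, |11|=11, |-2|=2 -> [0, 11, 11, 2]
Stage 6 (AMPLIFY 2): 0*2=0, 11*2=22, 11*2=22, 2*2=4 -> [0, 22, 22, 4]
Output sum: 48

Answer: 48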